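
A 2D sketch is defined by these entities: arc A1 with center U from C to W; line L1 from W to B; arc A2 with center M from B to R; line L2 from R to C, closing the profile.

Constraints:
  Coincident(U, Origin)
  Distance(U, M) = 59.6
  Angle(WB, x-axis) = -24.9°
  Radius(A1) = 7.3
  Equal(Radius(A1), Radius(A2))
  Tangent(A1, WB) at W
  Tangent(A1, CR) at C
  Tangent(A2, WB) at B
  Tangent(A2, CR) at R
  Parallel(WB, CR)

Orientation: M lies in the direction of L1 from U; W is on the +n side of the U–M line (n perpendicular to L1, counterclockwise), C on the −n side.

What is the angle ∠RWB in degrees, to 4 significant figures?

13.76°

Tangency of A1 to both parallel lines with radius 7.3 puts W and C at U ± 7.3·n: W = (3.074, 6.621), C = (-3.074, -6.621). Equal radii place B and R the same way about M: B = M + 7.3·n = (57.13, -18.47), R = M − 7.3·n = (50.99, -31.72). Then cos ∠RWB = WR·WB / (|WR||WB|), giving 13.76°.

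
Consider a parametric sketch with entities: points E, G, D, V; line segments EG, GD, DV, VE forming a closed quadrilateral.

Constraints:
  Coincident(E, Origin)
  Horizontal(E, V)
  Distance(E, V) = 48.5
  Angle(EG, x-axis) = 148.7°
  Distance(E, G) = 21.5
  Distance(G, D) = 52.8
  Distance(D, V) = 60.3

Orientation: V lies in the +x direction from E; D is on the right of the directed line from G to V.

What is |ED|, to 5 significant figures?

37.785

E is at the origin; E and V share the same y with |EV| = 48.5 and V in +x, so V = (48.5, 0). EG runs at 148.7° with |EG| = 21.5, so G = (-18.371, 11.170). D is determined by |GD| = 52.8 and |DV| = 60.3 together: it lies at the intersection of circle(G, 52.8) and circle(V, 60.3). With |GV| = 67.797, the foot of the radical line on GV is 27.643 from G and the perpendicular offset is √(52.8² − 27.643²) = 44.986. Taking the right-of-GV solution: D = (1.4828, -37.755).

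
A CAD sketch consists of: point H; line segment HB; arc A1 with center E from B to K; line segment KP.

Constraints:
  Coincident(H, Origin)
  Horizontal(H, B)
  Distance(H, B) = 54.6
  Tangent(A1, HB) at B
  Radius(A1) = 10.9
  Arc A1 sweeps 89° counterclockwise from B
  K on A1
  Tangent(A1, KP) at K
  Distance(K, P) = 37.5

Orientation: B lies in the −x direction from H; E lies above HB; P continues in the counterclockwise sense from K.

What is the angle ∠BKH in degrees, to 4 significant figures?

121.7°

H is at the origin; HB is horizontal with |HB| = 54.6 and B on the −x side, so B = (-54.60, 0.000). Since A1 is tangent to HB there, EB ⟂ HB, so E = B + (0, 10.9) = (-54.60, 10.90). On A1, B sits at bearing -90° from E; an 89° counterclockwise sweep puts K at bearing -1°, so K = E + 10.9·(cos -1°, sin -1°) = (-43.70, 10.71). Then cos ∠BKH = KB·KH / (|KB||KH|), giving 121.7°.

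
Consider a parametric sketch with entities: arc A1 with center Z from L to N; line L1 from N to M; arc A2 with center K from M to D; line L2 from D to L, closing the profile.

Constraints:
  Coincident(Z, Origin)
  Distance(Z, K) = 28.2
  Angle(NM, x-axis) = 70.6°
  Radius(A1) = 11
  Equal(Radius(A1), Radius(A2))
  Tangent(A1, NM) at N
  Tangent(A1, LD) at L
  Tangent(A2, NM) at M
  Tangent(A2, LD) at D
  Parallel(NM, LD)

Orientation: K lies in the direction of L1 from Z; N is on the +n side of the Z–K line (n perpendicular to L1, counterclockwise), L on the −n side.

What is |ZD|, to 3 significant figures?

30.3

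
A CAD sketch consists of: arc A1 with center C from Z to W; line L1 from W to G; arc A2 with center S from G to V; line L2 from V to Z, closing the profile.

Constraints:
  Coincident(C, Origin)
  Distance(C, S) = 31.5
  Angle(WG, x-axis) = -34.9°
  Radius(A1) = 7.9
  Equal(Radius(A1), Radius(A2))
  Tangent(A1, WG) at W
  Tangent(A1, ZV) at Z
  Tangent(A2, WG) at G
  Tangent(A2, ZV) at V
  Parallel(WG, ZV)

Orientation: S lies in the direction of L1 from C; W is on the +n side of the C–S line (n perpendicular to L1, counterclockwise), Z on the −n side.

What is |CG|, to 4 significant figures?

32.48

The slot axis is L1's direction at -34.9°, so u = (cos -34.9°, sin -34.9°) = (0.8202, -0.5721) and n = (−sin -34.9°, cos -34.9°) = (0.5721, 0.8202). C is at the origin and S lies 31.5 along u from C, so S = 31.5·u = (25.83, -18.02). Tangency of A1 to both parallel lines with radius 7.9 puts W and Z at C ± 7.9·n: W = (4.520, 6.479), Z = (-4.520, -6.479). Equal radii place G and V the same way about S: G = S + 7.9·n = (30.35, -11.54), V = S − 7.9·n = (21.31, -24.50). Then |CG| = |G − C| = 32.48.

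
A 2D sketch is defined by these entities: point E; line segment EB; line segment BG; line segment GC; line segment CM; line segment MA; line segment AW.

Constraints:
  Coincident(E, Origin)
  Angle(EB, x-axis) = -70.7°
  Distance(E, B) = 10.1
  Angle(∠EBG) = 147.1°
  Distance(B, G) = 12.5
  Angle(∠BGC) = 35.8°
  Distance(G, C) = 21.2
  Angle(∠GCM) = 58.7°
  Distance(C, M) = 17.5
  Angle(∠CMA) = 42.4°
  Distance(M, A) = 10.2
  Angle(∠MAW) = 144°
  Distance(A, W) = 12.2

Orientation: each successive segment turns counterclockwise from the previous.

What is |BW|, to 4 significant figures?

14.38

∠CMA = 42.4° gives MA at 5.300° from the x-axis; with |MA| = 10.2, A = (5.608, -8.858). ∠MAW = 144.0° gives AW at 41.30° from the x-axis; with |AW| = 12.2, W = (14.77, -0.8056). Then |BW| = |W − B| = 14.38.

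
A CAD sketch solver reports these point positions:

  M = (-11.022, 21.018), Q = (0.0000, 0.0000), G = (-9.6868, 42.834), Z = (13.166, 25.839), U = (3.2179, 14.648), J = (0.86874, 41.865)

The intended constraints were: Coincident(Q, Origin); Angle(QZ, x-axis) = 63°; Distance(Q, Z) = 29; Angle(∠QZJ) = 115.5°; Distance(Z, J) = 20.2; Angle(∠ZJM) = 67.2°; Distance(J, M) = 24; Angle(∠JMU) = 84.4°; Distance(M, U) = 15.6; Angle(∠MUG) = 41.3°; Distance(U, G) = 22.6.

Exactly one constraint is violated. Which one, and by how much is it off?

Distance(U, G) = 22.6 — off by 8.40.

Q = (0.00, 0.00) ✓; QZ at 63.00° ✓; |QZ| = 29.00 ✓; ∠QZJ = 115.5° ✓; |ZJ| = 20.20 ✓; ∠ZJM = 67.20° ✓; |JM| = 24.00 ✓; ∠JMU = 84.40° ✓; |MU| = 15.60 ✓; ∠MUG = 41.30° ✓; |UG| = 31.00 ✗.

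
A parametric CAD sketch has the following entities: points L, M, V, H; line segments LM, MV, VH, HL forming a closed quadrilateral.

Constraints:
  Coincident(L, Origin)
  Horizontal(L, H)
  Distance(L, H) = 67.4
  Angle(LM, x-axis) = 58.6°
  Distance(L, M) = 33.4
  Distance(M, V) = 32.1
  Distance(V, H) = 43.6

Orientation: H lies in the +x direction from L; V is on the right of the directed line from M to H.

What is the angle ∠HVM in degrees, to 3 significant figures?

97.8°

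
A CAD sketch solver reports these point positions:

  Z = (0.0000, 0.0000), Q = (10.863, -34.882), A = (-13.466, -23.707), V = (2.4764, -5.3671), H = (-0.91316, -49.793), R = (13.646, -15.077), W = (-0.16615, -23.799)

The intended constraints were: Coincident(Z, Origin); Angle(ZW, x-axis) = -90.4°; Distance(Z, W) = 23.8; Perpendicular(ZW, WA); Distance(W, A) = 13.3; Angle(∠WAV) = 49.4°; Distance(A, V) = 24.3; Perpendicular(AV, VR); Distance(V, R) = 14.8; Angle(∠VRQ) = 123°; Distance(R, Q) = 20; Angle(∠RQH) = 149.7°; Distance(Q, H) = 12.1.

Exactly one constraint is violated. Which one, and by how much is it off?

Distance(Q, H) = 12.1 — off by 6.90.

Z = (0.00, 0.00) ✓; ZW at -90.40° ✓; |ZW| = 23.80 ✓; ∠(ZW, WA) = 90.00° ✓; |WA| = 13.30 ✓; ∠WAV = 49.40° ✓; |AV| = 24.30 ✓; ∠(AV, VR) = 90.00° ✓; |VR| = 14.80 ✓; ∠VRQ = 123.0° ✓; |RQ| = 20.00 ✓; ∠RQH = 149.7° ✓; |QH| = 19.00 ✗.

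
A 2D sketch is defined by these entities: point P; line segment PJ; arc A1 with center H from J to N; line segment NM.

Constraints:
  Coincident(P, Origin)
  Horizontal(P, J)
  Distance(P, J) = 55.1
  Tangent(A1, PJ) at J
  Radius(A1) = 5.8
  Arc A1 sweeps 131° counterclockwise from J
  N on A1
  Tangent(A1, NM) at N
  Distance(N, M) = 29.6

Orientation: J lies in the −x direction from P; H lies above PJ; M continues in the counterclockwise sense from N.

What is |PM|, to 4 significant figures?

77.07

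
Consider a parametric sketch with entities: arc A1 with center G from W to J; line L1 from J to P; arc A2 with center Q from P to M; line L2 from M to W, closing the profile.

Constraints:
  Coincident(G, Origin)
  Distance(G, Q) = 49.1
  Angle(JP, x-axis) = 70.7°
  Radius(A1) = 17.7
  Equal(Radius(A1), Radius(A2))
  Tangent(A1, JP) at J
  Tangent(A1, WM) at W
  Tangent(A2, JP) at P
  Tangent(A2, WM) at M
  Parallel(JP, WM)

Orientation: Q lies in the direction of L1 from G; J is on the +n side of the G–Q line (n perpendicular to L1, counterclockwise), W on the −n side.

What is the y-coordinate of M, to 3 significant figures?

40.5

The slot axis is L1's direction at 70.7°, so u = (cos 70.7°, sin 70.7°) = (0.331, 0.944) and n = (−sin 70.7°, cos 70.7°) = (-0.944, 0.331). G is at the origin and Q lies 49.1 along u from G, so Q = 49.1·u = (16.2, 46.3). Tangency of A1 to both parallel lines with radius 17.7 puts J and W at G ± 17.7·n: J = (-16.7, 5.85), W = (16.7, -5.85). Equal radii place P and M the same way about Q: P = Q + 17.7·n = (-0.477, 52.2), M = Q − 17.7·n = (32.9, 40.5). So M.y = 40.5.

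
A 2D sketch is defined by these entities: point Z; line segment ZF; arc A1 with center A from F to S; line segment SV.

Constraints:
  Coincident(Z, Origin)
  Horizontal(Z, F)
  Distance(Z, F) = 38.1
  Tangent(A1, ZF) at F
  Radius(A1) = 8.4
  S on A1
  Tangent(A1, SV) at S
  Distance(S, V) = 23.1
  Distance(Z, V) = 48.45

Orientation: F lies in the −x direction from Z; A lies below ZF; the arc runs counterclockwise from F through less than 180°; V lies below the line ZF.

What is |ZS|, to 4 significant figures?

47.23

Z is at the origin; Z and F share the same y with |ZF| = 38.1 and F on the −x side, so F = (-38.10, 0.000). A1 meets ZF tangentially, so AF is at right angles to ZF, so A = F + (0, -8.4) = (-38.10, -8.400). Since AS ⟂ SV (tangency), |AV| = √(8.4² + 23.1²) = 24.58 regardless of where S sits on A1. So V lies on both circle(Z, 48.45) and circle(A, 24.58); the below-ZF intersection is V = (-35.61, -32.85). S is the foot of the tangent from V: S = (-45.66, -12.06).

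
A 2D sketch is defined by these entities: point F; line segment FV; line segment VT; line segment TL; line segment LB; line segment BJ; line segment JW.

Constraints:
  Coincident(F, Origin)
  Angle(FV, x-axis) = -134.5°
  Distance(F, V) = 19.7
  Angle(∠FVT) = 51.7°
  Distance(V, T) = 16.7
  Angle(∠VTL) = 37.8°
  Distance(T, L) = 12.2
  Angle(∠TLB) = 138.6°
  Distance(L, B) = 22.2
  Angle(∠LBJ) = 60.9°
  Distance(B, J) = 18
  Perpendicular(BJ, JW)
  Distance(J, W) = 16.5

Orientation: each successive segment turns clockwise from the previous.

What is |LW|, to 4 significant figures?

7.764

∠LBJ = 60.9° gives BJ at 154.5° from the x-axis; with |BJ| = 18.0, J = (-22.13, -20.52). BJ is perpendicular to JW, so JW runs at 64.50°; with |JW| = 16.5, W = (-15.02, -5.624). Then |LW| = |W − L| = 7.764.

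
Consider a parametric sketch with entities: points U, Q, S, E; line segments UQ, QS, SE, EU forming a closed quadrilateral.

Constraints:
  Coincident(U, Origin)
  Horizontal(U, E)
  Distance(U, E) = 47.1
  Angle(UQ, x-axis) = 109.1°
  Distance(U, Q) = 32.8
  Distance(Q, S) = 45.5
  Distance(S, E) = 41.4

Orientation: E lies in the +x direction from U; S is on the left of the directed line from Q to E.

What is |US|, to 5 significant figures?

51.952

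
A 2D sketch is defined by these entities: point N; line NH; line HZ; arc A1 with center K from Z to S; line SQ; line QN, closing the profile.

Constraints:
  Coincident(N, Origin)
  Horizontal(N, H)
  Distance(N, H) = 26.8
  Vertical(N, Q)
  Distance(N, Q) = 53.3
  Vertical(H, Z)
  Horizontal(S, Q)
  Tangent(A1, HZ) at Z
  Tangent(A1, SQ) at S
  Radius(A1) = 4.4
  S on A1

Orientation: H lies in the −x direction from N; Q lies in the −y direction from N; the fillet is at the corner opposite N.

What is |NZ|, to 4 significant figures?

55.76

N is at the origin; NH is horizontal with |NH| = 26.8 and H on the −x side, so H = (-26.80, 0.000). N and Q share the same x with |NQ| = 53.3 and Q on the −y side, so Q = (0.000, -53.30). The virtual corner opposite N is at (-26.80, -53.30). A1 meets HZ tangentially, so KZ is at right angles to HZ and tangency of A1 to SQ means the radius KS is perpendicular to SQ, with radius 4.4, so the center K sits 4.4 in from both sides at K = (-22.40, -48.90). That places the tangent points at Z = (-26.80, -48.90) on HZ and S = (-22.40, -53.30) on SQ. Then |NZ| = |Z − N| = 55.76.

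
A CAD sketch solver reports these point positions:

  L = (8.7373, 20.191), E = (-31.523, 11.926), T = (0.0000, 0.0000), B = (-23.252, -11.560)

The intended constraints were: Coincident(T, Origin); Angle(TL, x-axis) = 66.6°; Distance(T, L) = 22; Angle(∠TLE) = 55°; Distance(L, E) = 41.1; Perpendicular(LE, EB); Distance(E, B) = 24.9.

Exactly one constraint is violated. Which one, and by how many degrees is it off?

Perpendicular(LE, EB) — off by 7.80°.

T = (0.00, 0.00) ✓; TL at 66.60° ✓; |TL| = 22.00 ✓; ∠TLE = 55.00° ✓; |LE| = 41.10 ✓; ∠(LE, EB) = 97.80° ✗; |EB| = 24.90 ✓.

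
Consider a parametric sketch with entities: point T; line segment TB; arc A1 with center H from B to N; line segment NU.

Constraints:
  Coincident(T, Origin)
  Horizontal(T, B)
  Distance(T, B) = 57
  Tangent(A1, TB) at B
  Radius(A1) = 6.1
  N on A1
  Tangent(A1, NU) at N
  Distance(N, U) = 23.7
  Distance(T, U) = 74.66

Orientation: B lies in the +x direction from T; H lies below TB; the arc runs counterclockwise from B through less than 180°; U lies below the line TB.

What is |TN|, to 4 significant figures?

53.74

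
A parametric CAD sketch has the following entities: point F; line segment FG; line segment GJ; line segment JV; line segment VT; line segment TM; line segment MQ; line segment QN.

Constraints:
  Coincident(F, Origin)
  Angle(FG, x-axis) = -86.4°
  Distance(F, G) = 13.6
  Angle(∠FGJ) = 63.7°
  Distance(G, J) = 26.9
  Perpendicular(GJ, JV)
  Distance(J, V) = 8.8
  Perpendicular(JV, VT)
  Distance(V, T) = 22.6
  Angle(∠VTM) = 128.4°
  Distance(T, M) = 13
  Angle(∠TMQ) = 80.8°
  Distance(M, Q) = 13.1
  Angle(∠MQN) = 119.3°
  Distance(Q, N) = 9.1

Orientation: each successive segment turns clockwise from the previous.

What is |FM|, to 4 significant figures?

16.75

F is at the origin; FG runs at -86.4° with length 13.6, so G = (0.8540, -13.57). ∠FGJ = 63.7° gives GJ at 157.3° from the x-axis; with |GJ| = 26.9, J = (-23.96, -3.192). GJ ⟂ JV, so JV runs at 67.30°; with |JV| = 8.8, V = (-20.57, 4.926). JV ⟂ VT, so VT runs at -22.70°; with |VT| = 22.6, T = (0.2830, -3.795). ∠VTM = 128.4° gives TM at -74.30° from the x-axis; with |TM| = 13.0, M = (3.801, -16.31). Then |FM| = |M − F| = 16.75.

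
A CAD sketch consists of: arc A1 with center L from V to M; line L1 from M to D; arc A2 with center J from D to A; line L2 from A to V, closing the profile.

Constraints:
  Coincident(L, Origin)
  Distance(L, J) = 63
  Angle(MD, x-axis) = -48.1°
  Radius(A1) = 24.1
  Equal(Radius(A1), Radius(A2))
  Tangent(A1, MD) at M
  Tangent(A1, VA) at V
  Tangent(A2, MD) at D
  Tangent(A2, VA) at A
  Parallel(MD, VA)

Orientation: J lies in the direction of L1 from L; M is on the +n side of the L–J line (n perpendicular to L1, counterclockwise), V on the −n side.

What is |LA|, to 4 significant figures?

67.45

Tangency of A1 to both parallel lines with radius 24.1 puts M and V at L ± 24.1·n: M = (17.94, 16.09), V = (-17.94, -16.09). Equal radii place D and A the same way about J: D = J + 24.1·n = (60.01, -30.80), A = J − 24.1·n = (24.14, -62.99). Then |LA| = |A − L| = 67.45.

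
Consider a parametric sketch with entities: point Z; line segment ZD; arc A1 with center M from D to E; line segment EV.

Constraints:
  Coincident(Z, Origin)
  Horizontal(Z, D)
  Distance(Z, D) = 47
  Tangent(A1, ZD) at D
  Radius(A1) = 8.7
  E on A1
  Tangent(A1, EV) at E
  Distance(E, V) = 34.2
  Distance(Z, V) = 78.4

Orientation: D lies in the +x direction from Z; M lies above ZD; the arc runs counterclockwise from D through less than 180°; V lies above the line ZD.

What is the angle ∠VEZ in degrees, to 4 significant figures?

121.2°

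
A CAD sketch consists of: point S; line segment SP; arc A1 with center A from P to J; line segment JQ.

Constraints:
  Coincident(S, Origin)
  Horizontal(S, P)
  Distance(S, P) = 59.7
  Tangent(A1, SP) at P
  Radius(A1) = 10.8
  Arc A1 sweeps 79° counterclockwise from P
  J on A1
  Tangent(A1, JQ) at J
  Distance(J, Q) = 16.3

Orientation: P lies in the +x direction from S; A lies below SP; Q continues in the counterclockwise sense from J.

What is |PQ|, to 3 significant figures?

28.3

S is at the origin; S and P share the same y with |SP| = 59.7 and P on the +x side, so P = (59.7, 0.00). The tangent condition forces AP to be normal to SP, so A = P + (0, -10.8) = (59.7, -10.8). On A1, P sits at bearing 90° from A; a 79° counterclockwise sweep puts J at bearing 169°, so J = A + 10.8·(cos 169°, sin 169°) = (49.1, -8.74). Tangency of A1 to JQ means the radius AJ is perpendicular to JQ, so JQ runs along (−sin 169°, cos 169°); with |JQ| = 16.3, Q = (46.0, -24.7). Then |PQ| = |Q − P| = 28.3.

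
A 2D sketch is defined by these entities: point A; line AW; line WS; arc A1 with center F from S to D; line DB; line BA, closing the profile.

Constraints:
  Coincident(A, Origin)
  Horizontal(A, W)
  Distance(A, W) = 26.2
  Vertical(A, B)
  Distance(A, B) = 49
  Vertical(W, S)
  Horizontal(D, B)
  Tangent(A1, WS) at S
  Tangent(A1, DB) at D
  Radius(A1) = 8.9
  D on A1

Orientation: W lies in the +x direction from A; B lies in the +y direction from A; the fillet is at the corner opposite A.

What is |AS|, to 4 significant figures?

47.90

A is at the origin; AW is horizontal with |AW| = 26.2 and W on the +x side, so W = (26.20, 0.000). AB is vertical with |AB| = 49.0 and B on the +y side, so B = (0.000, 49.00). The virtual corner opposite A is at (26.20, 49.00). The tangent condition forces FS to be normal to WS and A1 meets DB tangentially, so FD is at right angles to DB, with radius 8.9, so the center F sits 8.9 in from both sides at F = (17.30, 40.10). That places the tangent points at S = (26.20, 40.10) on WS and D = (17.30, 49.00) on DB. Then |AS| = |S − A| = 47.90.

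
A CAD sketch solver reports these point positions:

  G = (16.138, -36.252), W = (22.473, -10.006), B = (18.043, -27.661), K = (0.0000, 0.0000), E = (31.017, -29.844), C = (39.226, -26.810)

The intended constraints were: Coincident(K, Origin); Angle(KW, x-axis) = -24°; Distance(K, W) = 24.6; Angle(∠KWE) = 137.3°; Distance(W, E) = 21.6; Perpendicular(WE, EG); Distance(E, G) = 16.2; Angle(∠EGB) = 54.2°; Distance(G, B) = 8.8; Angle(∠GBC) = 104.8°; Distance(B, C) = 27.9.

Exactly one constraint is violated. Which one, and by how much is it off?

Distance(B, C) = 27.9 — off by 6.70.

K = (0.00, 0.00) ✓; KW at -24.00° ✓; |KW| = 24.60 ✓; ∠KWE = 137.3° ✓; |WE| = 21.60 ✓; ∠(WE, EG) = 90.00° ✓; |EG| = 16.20 ✓; ∠EGB = 54.20° ✓; |GB| = 8.800 ✓; ∠GBC = 104.8° ✓; |BC| = 21.20 ✗.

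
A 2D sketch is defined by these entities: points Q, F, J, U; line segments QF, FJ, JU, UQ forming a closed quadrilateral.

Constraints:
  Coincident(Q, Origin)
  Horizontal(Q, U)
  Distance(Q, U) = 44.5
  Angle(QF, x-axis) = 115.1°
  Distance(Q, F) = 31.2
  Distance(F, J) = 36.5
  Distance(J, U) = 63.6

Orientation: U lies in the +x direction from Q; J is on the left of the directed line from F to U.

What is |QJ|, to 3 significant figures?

55.9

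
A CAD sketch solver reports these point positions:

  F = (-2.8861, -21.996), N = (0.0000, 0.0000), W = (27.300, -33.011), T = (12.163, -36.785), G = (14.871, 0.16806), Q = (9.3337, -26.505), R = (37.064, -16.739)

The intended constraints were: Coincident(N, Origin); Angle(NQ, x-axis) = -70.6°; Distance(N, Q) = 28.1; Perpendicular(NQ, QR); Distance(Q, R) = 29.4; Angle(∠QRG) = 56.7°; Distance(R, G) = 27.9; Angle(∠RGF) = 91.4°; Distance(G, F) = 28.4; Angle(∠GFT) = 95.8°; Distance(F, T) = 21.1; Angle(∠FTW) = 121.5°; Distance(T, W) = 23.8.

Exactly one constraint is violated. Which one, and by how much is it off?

Distance(T, W) = 23.8 — off by 8.20.

N = (0.00, 0.00) ✓; NQ at -70.60° ✓; |NQ| = 28.10 ✓; ∠(NQ, QR) = 90.00° ✓; |QR| = 29.40 ✓; ∠QRG = 56.70° ✓; |RG| = 27.90 ✓; ∠RGF = 91.40° ✓; |GF| = 28.40 ✓; ∠GFT = 95.80° ✓; |FT| = 21.10 ✓; ∠FTW = 121.5° ✓; |TW| = 15.60 ✗.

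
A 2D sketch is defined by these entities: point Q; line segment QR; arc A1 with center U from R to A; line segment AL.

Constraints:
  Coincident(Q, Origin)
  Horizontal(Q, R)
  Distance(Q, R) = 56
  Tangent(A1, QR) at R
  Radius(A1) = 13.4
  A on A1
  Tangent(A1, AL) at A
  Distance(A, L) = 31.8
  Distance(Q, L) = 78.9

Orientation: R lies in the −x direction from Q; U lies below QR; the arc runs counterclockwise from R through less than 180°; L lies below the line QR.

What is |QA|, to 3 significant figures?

71.0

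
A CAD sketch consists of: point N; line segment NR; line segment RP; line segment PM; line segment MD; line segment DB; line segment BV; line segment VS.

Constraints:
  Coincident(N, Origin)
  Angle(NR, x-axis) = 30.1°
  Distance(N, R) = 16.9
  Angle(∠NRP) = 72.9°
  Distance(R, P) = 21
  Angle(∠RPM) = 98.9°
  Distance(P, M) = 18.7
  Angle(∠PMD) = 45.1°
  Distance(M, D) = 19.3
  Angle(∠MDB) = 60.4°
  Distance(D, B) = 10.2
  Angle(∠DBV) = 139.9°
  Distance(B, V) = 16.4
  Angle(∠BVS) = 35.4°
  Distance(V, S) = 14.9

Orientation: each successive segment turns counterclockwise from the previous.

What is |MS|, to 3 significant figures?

7.62

∠DBV = 139.9° gives BV at 153° from the x-axis; with |BV| = 16.4, V = (-14.9, 25.7). ∠BVS = 35.4° gives VS at -62.5° from the x-axis; with |VS| = 14.9, S = (-7.97, 12.5). Then |MS| = |S − M| = 7.62.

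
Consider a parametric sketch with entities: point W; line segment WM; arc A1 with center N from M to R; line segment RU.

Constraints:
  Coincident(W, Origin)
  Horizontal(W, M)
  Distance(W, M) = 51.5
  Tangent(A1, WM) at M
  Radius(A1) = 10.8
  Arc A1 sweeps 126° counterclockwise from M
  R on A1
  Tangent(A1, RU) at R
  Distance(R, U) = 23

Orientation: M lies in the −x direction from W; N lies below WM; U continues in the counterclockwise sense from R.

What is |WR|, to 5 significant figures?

62.631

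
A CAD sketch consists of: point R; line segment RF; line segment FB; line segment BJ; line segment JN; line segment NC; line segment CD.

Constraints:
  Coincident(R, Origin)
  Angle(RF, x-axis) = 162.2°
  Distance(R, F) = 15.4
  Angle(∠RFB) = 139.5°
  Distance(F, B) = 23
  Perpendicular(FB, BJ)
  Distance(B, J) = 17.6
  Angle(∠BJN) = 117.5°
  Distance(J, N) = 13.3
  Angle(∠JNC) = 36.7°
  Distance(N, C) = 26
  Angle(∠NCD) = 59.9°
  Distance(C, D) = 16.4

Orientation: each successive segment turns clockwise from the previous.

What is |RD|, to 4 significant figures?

43.60

R is at the origin; RF runs at 162.2° with length 15.4, so F = (-14.66, 4.708). ∠RFB = 139.5° gives FB at 121.7° from the x-axis; with |FB| = 23.0, B = (-26.75, 24.28). FB ⟂ BJ, so BJ runs at 31.70°; with |BJ| = 17.6, J = (-11.77, 33.52). ∠BJN = 117.5° gives JN at -30.80° from the x-axis; with |JN| = 13.3, N = (-0.3502, 26.71). ∠JNC = 36.7° gives NC at -174.1° from the x-axis; with |NC| = 26.0, C = (-26.21, 24.04). ∠NCD = 59.9° gives CD at 65.80° from the x-axis; with |CD| = 16.4, D = (-19.49, 39.00). Then |RD| = |D − R| = 43.60.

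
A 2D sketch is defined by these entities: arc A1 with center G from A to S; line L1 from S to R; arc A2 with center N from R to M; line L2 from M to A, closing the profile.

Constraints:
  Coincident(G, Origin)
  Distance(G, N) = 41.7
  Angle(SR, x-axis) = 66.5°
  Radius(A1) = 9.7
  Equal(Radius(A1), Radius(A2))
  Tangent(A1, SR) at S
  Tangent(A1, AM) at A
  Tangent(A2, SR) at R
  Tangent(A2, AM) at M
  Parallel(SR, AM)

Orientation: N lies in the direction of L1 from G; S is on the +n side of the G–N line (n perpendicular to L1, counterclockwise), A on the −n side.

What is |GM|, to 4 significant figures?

42.81

Tangency of A1 to both parallel lines with radius 9.7 puts S and A at G ± 9.7·n: S = (-8.895, 3.868), A = (8.895, -3.868). Equal radii place R and M the same way about N: R = N + 9.7·n = (7.732, 42.11), M = N − 9.7·n = (25.52, 34.37). Then |GM| = |M − G| = 42.81.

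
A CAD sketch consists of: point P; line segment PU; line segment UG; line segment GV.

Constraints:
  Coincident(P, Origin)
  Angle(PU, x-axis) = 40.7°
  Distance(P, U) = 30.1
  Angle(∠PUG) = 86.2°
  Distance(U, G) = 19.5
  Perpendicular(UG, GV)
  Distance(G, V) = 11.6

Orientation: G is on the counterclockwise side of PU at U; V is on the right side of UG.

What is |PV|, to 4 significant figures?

45.16

∠PUG = 86.2°, so UG runs at 40.7° + (180° − 86.2°) = 134.5° from the x-axis; with |UG| = 19.5, G = U + 19.5·(cos 134.5°, sin 134.5°) = (9.152, 33.54). UG ⟂ GV; with |GV| = 11.6 on the right of UG, V = G + 11.6·(0.7133, 0.7009) = (17.43, 41.67). Then |PV| = |V − P| = 45.16.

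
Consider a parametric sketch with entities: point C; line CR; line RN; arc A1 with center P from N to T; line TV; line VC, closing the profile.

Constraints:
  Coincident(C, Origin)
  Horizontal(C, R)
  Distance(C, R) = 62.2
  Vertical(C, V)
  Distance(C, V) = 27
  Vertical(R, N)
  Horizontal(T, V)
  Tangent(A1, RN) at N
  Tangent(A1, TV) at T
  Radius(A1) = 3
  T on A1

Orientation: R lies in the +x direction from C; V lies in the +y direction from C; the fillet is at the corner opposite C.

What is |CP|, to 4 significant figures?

63.88

C is at the origin; CR is horizontal with |CR| = 62.2 and R on the +x side, so R = (62.20, 0.000). C and V share the same x with |CV| = 27.0 and V on the +y side, so V = (0.000, 27.00). The virtual corner opposite C is at (62.20, 27.00). Since A1 is tangent to RN there, PN ⟂ RN and tangency of A1 to TV means the radius PT is perpendicular to TV, with radius 3.0, so the center P sits 3.0 in from both sides at P = (59.20, 24.00). Then |CP| = |P − C| = 63.88.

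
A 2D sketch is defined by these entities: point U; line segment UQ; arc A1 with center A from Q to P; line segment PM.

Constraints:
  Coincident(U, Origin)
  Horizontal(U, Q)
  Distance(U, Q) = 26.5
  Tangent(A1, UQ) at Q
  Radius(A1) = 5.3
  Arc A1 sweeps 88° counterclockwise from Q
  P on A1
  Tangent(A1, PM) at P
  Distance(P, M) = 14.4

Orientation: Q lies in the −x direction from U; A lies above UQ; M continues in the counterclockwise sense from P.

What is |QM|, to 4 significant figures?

20.35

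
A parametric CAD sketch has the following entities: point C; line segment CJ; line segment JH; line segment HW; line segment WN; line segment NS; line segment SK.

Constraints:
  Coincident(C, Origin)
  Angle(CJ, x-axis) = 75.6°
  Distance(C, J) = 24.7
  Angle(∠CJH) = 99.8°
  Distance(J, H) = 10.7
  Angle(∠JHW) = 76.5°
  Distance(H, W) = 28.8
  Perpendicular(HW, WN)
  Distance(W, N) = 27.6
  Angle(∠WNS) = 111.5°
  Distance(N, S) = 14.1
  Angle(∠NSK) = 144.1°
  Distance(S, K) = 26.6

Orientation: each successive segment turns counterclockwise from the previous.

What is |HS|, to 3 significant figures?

36.3

The perpendicularity gives WN at right angles to HW, so WN runs at -10.7°; with |WN| = 27.6, N = (18.2, -5.11). ∠WNS = 111.5° gives NS at 57.8° from the x-axis; with |NS| = 14.1, S = (25.7, 6.82). Then |HS| = |S − H| = 36.3.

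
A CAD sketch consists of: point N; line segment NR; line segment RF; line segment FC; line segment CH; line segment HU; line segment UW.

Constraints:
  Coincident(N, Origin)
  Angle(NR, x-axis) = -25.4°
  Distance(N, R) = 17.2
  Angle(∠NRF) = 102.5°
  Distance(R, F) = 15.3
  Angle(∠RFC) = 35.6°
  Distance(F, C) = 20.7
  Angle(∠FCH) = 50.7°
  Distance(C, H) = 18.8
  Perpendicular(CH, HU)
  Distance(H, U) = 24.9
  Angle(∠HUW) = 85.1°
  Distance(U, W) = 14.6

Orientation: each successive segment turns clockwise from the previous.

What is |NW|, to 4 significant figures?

27.12

N is at the origin; NR runs at -25.4° with length 17.2, so R = (15.54, -7.378). ∠NRF = 102.5° gives RF at -102.9° from the x-axis; with |RF| = 15.3, F = (12.12, -22.29). ∠RFC = 35.6° gives FC at 112.7° from the x-axis; with |FC| = 20.7, C = (4.133, -3.195). ∠FCH = 50.7° gives CH at -16.60° from the x-axis; with |CH| = 18.8, H = (22.15, -8.566). CH ⟂ HU, so HU runs at -106.6°; with |HU| = 24.9, U = (15.04, -32.43). ∠HUW = 85.1° gives UW at 158.5° from the x-axis; with |UW| = 14.6, W = (1.452, -27.08). Then |NW| = |W − N| = 27.12.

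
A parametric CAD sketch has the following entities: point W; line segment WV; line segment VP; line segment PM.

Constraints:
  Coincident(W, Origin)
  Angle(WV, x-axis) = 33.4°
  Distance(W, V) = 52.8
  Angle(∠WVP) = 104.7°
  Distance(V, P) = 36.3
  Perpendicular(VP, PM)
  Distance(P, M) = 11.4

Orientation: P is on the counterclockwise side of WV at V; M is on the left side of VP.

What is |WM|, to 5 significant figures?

63.591

∠WVP = 104.7°, so VP runs at 33.4° + (180° − 104.7°) = 108.70° from the x-axis; with |VP| = 36.3, P = V + 36.3·(cos 108.70°, sin 108.70°) = (32.442, 63.449). The perpendicularity gives PM at right angles to VP; with |PM| = 11.4 on the left of VP, M = P + 11.4·(-0.94721, -0.32061) = (21.644, 59.794). Then |WM| = |M − W| = 63.591.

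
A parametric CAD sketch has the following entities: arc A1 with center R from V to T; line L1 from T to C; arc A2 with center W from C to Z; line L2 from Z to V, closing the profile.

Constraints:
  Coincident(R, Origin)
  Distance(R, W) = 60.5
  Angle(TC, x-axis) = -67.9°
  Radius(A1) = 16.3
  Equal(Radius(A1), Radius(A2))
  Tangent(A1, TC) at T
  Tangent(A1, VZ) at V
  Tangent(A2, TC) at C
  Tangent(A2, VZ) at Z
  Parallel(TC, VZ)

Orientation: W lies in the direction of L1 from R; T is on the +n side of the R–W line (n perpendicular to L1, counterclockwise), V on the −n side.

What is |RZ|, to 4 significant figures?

62.66

The slot axis is L1's direction at -67.9°, so u = (cos -67.9°, sin -67.9°) = (0.3762, -0.9265) and n = (−sin -67.9°, cos -67.9°) = (0.9265, 0.3762). R is at the origin and W lies 60.5 along u from R, so W = 60.5·u = (22.76, -56.05). Tangency of A1 to both parallel lines with radius 16.3 puts T and V at R ± 16.3·n: T = (15.10, 6.132), V = (-15.10, -6.132). Equal radii place C and Z the same way about W: C = W + 16.3·n = (37.86, -49.92), Z = W − 16.3·n = (7.659, -62.19). Then |RZ| = |Z − R| = 62.66.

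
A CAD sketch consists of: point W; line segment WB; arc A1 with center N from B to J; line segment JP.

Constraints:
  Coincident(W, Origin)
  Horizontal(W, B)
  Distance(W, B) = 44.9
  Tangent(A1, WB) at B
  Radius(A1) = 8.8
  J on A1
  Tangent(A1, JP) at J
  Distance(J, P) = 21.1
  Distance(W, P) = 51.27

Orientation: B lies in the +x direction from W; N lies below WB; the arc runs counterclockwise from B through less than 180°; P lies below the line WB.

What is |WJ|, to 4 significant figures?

37.81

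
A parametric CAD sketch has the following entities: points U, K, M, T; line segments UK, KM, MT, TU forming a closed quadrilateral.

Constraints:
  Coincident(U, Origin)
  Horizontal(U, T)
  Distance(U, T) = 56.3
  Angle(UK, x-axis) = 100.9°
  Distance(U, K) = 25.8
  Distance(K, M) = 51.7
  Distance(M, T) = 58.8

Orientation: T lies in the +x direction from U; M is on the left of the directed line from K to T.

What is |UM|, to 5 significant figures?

66.791

U is at the origin; U and T share the same y with |UT| = 56.3 and T in +x, so T = (56.3, 0). UK runs at 100.9° with |UK| = 25.8, so K = (-4.8787, 25.335). M is determined by |KM| = 51.7 and |MT| = 58.8 together: it lies at the intersection of circle(K, 51.7) and circle(T, 58.8). With |KT| = 66.217, the foot of the radical line on KT is 27.184 from K and the perpendicular offset is √(51.7² − 27.184²) = 43.976. Taking the left-of-KT solution: M = (37.063, 55.564).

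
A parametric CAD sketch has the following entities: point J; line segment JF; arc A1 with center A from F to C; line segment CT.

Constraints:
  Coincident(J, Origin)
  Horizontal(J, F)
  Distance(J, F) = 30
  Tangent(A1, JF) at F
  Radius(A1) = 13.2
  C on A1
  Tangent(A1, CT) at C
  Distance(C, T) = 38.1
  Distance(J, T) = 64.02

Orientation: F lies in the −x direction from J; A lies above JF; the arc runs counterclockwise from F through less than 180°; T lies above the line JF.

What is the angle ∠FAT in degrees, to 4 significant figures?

171.8°

Checks: J = (0.00, 0.00) ✓; ∠(AF, FJ) = 90.00° ✓; |AC| = 13.20 ✓; ∠(AC, CT) = 90.00° ✓; |CT| = 38.10 ✓; |JT| = 64.02 ✓.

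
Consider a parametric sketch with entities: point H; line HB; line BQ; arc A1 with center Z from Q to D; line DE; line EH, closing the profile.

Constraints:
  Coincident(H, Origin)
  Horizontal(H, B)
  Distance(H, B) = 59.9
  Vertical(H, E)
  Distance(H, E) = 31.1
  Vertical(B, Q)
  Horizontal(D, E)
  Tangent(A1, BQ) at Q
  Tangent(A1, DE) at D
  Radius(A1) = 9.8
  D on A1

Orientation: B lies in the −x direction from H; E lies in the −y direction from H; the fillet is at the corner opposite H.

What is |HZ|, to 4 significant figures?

54.44

H is at the origin; H and B share the same y with |HB| = 59.9 and B on the −x side, so B = (-59.90, 0.000). H and E share the same x with |HE| = 31.1 and E on the −y side, so E = (0.000, -31.10). The virtual corner opposite H is at (-59.90, -31.10). A1 meets BQ tangentially, so ZQ is at right angles to BQ and A1 meets DE tangentially, so ZD is at right angles to DE, with radius 9.8, so the center Z sits 9.8 in from both sides at Z = (-50.10, -21.30). Then |HZ| = |Z − H| = 54.44.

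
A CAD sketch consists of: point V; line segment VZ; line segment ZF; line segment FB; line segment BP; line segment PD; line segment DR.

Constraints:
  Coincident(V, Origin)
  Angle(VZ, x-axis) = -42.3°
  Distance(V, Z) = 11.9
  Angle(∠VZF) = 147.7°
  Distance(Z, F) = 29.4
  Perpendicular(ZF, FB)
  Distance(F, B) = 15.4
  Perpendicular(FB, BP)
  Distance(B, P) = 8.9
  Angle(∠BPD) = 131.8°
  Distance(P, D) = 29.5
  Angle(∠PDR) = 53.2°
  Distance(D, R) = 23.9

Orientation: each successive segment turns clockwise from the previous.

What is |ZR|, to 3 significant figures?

26.1

∠BPD = 131.8° gives PD at 57.2° from the x-axis; with |PD| = 29.5, D = (15.4, -7.07). ∠PDR = 53.2° gives DR at -69.6° from the x-axis; with |DR| = 23.9, R = (23.7, -29.5). Then |ZR| = |R − Z| = 26.1.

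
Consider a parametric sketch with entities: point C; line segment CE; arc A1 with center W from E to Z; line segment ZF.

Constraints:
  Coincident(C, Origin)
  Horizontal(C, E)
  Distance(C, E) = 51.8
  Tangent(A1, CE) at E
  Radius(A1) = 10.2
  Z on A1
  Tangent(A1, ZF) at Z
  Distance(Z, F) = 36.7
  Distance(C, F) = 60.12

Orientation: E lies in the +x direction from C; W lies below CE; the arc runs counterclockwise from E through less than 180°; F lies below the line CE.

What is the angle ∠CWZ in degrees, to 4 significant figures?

6.610°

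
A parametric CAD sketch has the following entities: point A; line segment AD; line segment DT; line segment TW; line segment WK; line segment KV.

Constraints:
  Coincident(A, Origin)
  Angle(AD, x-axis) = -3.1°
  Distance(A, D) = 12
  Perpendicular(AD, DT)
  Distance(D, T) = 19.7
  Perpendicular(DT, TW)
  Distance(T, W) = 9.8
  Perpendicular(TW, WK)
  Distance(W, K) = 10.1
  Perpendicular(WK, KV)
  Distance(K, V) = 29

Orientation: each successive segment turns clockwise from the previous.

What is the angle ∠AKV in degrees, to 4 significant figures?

102.9°

A is at the origin; AD runs at -3.1° with length 12.0, so D = (11.98, -0.6489). AD is perpendicular to DT, so DT runs at -93.10°; with |DT| = 19.7, T = (10.92, -20.32). The perpendicularity gives TW at right angles to DT, so TW runs at 176.9°; with |TW| = 9.8, W = (1.131, -19.79). TW is perpendicular to WK, so WK runs at 86.90°; with |WK| = 10.1, K = (1.678, -9.705). The perpendicularity gives KV at right angles to WK, so KV runs at -3.100°; with |KV| = 29.0, V = (30.64, -11.27). Then cos ∠AKV = KA·KV / (|KA||KV|), giving 102.9°.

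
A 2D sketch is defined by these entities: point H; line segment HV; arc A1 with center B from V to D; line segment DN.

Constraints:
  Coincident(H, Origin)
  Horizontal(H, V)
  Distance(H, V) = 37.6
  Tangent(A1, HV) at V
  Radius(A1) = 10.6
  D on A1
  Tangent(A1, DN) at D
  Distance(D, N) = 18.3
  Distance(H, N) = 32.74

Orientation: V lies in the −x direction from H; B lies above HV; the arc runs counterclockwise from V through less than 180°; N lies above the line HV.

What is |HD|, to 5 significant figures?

28.485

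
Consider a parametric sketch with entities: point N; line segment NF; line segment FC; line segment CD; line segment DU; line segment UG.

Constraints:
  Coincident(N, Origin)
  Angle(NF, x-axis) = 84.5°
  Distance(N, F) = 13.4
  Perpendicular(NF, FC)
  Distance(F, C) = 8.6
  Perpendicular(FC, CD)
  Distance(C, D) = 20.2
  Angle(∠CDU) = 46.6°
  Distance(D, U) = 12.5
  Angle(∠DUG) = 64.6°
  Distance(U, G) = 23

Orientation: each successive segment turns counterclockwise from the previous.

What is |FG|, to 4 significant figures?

21.22

N is at the origin; NF runs at 84.5° with length 13.4, so F = (1.284, 13.34). NF is perpendicular to FC, so FC runs at 174.5°; with |FC| = 8.6, C = (-7.276, 14.16). FC ⟂ CD, so CD runs at -95.50°; with |CD| = 20.2, D = (-9.212, -5.944). ∠CDU = 46.6° gives DU at 37.90° from the x-axis; with |DU| = 12.5, U = (0.6514, 1.734). ∠DUG = 64.6° gives UG at 153.3° from the x-axis; with |UG| = 23.0, G = (-19.90, 12.07). Then |FG| = |G − F| = 21.22.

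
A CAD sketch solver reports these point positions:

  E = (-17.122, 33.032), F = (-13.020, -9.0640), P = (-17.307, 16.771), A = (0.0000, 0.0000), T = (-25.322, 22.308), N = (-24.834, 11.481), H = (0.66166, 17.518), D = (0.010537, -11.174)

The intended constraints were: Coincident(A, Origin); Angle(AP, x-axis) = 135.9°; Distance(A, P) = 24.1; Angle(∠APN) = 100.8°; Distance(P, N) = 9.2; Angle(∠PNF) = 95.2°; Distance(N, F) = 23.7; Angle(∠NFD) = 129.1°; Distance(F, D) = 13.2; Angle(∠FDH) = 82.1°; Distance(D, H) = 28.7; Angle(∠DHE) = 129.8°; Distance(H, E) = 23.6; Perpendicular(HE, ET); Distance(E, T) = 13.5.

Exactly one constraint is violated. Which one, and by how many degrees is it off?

Perpendicular(HE, ET) — off by 3.70°.

A = (0.00, 0.00) ✓; AP at 135.9° ✓; |AP| = 24.10 ✓; ∠APN = 100.8° ✓; |PN| = 9.200 ✓; ∠PNF = 95.20° ✓; |NF| = 23.70 ✓; ∠NFD = 129.1° ✓; |FD| = 13.20 ✓; ∠FDH = 82.10° ✓; |DH| = 28.70 ✓; ∠DHE = 129.8° ✓; |HE| = 23.60 ✓; ∠(HE, ET) = 93.70° ✗; |ET| = 13.50 ✓.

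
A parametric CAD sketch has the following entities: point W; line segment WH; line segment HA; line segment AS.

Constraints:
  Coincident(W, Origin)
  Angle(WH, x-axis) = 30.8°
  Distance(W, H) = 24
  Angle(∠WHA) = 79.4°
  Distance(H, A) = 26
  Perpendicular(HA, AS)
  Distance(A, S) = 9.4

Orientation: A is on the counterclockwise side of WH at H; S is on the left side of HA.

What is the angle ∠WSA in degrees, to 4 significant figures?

123.3°

W is at the origin; WH runs at 30.8° with length 24.0, so H = 24.0·(cos 30.8°, sin 30.8°) = (20.62, 12.29). ∠WHA = 79.4°, so HA runs at 30.8° + (180° − 79.4°) = 131.4° from the x-axis; with |HA| = 26.0, A = H + 26.0·(cos 131.4°, sin 131.4°) = (3.421, 31.79). HA ⟂ AS; with |AS| = 9.4 on the left of HA, S = A + 9.4·(-0.7501, -0.6613) = (-3.630, 25.58). Then cos ∠WSA = SW·SA / (|SW||SA|), giving 123.3°.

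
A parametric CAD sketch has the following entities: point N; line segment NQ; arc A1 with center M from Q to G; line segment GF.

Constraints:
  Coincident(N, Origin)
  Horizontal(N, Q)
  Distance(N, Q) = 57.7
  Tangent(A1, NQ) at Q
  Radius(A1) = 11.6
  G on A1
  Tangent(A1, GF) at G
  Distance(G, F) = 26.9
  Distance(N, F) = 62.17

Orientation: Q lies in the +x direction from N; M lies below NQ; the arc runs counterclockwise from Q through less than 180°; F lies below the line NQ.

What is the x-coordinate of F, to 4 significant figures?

48.17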